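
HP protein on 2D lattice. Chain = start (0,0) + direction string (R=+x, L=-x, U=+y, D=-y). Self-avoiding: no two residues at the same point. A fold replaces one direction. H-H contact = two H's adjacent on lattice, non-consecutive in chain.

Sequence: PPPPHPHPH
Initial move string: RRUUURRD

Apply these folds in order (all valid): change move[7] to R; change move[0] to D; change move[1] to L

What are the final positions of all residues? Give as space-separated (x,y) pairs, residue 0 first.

Initial moves: RRUUURRD
Fold: move[7]->R => RRUUURRR (positions: [(0, 0), (1, 0), (2, 0), (2, 1), (2, 2), (2, 3), (3, 3), (4, 3), (5, 3)])
Fold: move[0]->D => DRUUURRR (positions: [(0, 0), (0, -1), (1, -1), (1, 0), (1, 1), (1, 2), (2, 2), (3, 2), (4, 2)])
Fold: move[1]->L => DLUUURRR (positions: [(0, 0), (0, -1), (-1, -1), (-1, 0), (-1, 1), (-1, 2), (0, 2), (1, 2), (2, 2)])

Answer: (0,0) (0,-1) (-1,-1) (-1,0) (-1,1) (-1,2) (0,2) (1,2) (2,2)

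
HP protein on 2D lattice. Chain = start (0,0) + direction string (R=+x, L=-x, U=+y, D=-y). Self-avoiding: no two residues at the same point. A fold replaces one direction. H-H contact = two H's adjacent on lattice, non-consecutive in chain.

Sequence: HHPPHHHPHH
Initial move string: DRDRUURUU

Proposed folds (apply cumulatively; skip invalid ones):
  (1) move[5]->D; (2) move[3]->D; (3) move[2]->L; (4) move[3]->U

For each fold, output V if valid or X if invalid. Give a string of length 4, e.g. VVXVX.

Initial: DRDRUURUU -> [(0, 0), (0, -1), (1, -1), (1, -2), (2, -2), (2, -1), (2, 0), (3, 0), (3, 1), (3, 2)]
Fold 1: move[5]->D => DRDRUDRUU INVALID (collision), skipped
Fold 2: move[3]->D => DRDDUURUU INVALID (collision), skipped
Fold 3: move[2]->L => DRLRUURUU INVALID (collision), skipped
Fold 4: move[3]->U => DRDUUURUU INVALID (collision), skipped

Answer: XXXX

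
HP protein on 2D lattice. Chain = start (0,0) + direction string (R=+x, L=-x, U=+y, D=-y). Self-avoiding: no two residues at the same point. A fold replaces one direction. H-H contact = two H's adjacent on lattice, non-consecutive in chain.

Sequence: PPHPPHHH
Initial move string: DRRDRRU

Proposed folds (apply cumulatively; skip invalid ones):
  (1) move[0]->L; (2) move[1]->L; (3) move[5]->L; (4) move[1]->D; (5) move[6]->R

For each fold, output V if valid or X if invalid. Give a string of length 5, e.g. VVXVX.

Answer: XXXVV

Derivation:
Initial: DRRDRRU -> [(0, 0), (0, -1), (1, -1), (2, -1), (2, -2), (3, -2), (4, -2), (4, -1)]
Fold 1: move[0]->L => LRRDRRU INVALID (collision), skipped
Fold 2: move[1]->L => DLRDRRU INVALID (collision), skipped
Fold 3: move[5]->L => DRRDRLU INVALID (collision), skipped
Fold 4: move[1]->D => DDRDRRU VALID
Fold 5: move[6]->R => DDRDRRR VALID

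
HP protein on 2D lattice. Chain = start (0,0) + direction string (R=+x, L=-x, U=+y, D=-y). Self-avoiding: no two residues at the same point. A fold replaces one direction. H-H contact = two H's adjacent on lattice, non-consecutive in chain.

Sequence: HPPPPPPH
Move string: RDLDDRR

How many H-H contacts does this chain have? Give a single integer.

Positions: [(0, 0), (1, 0), (1, -1), (0, -1), (0, -2), (0, -3), (1, -3), (2, -3)]
No H-H contacts found.

Answer: 0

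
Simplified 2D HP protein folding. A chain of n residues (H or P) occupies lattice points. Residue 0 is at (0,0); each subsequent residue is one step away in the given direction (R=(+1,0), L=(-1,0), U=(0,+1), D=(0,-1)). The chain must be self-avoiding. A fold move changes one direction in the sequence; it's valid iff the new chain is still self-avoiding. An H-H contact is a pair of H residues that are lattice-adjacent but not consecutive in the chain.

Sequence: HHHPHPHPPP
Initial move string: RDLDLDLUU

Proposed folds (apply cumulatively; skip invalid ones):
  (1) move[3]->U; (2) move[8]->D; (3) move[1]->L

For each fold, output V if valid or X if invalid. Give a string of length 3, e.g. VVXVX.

Initial: RDLDLDLUU -> [(0, 0), (1, 0), (1, -1), (0, -1), (0, -2), (-1, -2), (-1, -3), (-2, -3), (-2, -2), (-2, -1)]
Fold 1: move[3]->U => RDLULDLUU INVALID (collision), skipped
Fold 2: move[8]->D => RDLDLDLUD INVALID (collision), skipped
Fold 3: move[1]->L => RLLDLDLUU INVALID (collision), skipped

Answer: XXX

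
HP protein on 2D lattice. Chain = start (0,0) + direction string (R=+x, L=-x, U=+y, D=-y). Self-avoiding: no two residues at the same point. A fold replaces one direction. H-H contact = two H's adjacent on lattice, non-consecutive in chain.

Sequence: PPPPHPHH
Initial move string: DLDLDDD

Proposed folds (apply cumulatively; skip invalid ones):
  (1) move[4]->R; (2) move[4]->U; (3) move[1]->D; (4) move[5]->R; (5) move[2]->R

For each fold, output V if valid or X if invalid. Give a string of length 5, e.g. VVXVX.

Answer: XXVVX

Derivation:
Initial: DLDLDDD -> [(0, 0), (0, -1), (-1, -1), (-1, -2), (-2, -2), (-2, -3), (-2, -4), (-2, -5)]
Fold 1: move[4]->R => DLDLRDD INVALID (collision), skipped
Fold 2: move[4]->U => DLDLUDD INVALID (collision), skipped
Fold 3: move[1]->D => DDDLDDD VALID
Fold 4: move[5]->R => DDDLDRD VALID
Fold 5: move[2]->R => DDRLDRD INVALID (collision), skipped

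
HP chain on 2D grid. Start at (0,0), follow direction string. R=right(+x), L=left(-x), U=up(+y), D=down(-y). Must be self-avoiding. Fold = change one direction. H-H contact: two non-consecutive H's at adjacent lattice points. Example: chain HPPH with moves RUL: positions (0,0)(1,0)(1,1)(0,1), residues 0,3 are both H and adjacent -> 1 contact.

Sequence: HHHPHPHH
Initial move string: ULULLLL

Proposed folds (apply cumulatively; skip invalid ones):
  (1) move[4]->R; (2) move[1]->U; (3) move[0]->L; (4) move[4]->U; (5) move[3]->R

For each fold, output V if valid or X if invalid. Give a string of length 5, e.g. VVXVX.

Answer: XVVVV

Derivation:
Initial: ULULLLL -> [(0, 0), (0, 1), (-1, 1), (-1, 2), (-2, 2), (-3, 2), (-4, 2), (-5, 2)]
Fold 1: move[4]->R => ULULRLL INVALID (collision), skipped
Fold 2: move[1]->U => UUULLLL VALID
Fold 3: move[0]->L => LUULLLL VALID
Fold 4: move[4]->U => LUULULL VALID
Fold 5: move[3]->R => LUURULL VALID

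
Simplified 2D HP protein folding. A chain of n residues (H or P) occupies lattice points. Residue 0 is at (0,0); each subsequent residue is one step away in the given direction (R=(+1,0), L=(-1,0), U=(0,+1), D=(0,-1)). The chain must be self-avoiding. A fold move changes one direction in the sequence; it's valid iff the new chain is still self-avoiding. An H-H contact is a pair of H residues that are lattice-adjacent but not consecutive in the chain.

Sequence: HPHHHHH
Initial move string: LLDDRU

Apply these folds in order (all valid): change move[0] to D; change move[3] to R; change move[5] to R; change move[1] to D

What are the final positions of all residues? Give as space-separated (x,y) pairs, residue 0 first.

Initial moves: LLDDRU
Fold: move[0]->D => DLDDRU (positions: [(0, 0), (0, -1), (-1, -1), (-1, -2), (-1, -3), (0, -3), (0, -2)])
Fold: move[3]->R => DLDRRU (positions: [(0, 0), (0, -1), (-1, -1), (-1, -2), (0, -2), (1, -2), (1, -1)])
Fold: move[5]->R => DLDRRR (positions: [(0, 0), (0, -1), (-1, -1), (-1, -2), (0, -2), (1, -2), (2, -2)])
Fold: move[1]->D => DDDRRR (positions: [(0, 0), (0, -1), (0, -2), (0, -3), (1, -3), (2, -3), (3, -3)])

Answer: (0,0) (0,-1) (0,-2) (0,-3) (1,-3) (2,-3) (3,-3)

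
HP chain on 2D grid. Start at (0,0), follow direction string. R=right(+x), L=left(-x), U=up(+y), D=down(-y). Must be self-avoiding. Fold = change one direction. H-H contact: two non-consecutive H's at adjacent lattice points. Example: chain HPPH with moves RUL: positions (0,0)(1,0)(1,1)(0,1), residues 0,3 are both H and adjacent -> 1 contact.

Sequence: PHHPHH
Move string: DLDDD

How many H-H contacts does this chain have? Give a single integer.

Positions: [(0, 0), (0, -1), (-1, -1), (-1, -2), (-1, -3), (-1, -4)]
No H-H contacts found.

Answer: 0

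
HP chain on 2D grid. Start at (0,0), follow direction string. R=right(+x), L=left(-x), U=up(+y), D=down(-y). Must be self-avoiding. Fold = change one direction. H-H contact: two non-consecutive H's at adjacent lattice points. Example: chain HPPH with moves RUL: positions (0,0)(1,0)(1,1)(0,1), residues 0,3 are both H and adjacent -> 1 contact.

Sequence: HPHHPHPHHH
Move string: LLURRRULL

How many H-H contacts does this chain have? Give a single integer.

Answer: 2

Derivation:
Positions: [(0, 0), (-1, 0), (-2, 0), (-2, 1), (-1, 1), (0, 1), (1, 1), (1, 2), (0, 2), (-1, 2)]
H-H contact: residue 0 @(0,0) - residue 5 @(0, 1)
H-H contact: residue 5 @(0,1) - residue 8 @(0, 2)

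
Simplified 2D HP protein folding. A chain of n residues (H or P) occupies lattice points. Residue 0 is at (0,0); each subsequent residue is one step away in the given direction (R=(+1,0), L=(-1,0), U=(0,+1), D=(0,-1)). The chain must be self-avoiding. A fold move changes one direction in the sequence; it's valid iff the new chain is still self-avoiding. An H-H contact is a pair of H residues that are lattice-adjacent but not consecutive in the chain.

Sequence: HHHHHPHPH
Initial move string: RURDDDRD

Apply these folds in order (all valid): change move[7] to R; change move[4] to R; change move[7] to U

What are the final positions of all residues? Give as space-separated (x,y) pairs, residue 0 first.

Answer: (0,0) (1,0) (1,1) (2,1) (2,0) (3,0) (3,-1) (4,-1) (4,0)

Derivation:
Initial moves: RURDDDRD
Fold: move[7]->R => RURDDDRR (positions: [(0, 0), (1, 0), (1, 1), (2, 1), (2, 0), (2, -1), (2, -2), (3, -2), (4, -2)])
Fold: move[4]->R => RURDRDRR (positions: [(0, 0), (1, 0), (1, 1), (2, 1), (2, 0), (3, 0), (3, -1), (4, -1), (5, -1)])
Fold: move[7]->U => RURDRDRU (positions: [(0, 0), (1, 0), (1, 1), (2, 1), (2, 0), (3, 0), (3, -1), (4, -1), (4, 0)])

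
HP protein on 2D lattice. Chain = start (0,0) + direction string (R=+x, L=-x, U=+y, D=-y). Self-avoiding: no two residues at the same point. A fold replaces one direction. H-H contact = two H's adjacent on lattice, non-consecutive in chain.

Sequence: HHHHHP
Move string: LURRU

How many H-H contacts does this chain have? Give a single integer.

Positions: [(0, 0), (-1, 0), (-1, 1), (0, 1), (1, 1), (1, 2)]
H-H contact: residue 0 @(0,0) - residue 3 @(0, 1)

Answer: 1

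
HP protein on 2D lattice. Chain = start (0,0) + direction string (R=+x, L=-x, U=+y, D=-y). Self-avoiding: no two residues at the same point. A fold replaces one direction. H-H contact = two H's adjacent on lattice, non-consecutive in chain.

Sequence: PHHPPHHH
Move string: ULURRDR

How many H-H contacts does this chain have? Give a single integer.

Answer: 1

Derivation:
Positions: [(0, 0), (0, 1), (-1, 1), (-1, 2), (0, 2), (1, 2), (1, 1), (2, 1)]
H-H contact: residue 1 @(0,1) - residue 6 @(1, 1)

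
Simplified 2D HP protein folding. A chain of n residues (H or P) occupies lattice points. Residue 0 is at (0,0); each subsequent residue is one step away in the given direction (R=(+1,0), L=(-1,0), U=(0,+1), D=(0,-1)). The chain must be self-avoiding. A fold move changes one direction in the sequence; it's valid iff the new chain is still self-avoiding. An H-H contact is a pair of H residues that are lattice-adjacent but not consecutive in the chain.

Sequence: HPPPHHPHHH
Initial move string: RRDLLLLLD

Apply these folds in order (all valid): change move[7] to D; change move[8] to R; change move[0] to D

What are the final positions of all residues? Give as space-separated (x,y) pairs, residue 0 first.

Initial moves: RRDLLLLLD
Fold: move[7]->D => RRDLLLLDD (positions: [(0, 0), (1, 0), (2, 0), (2, -1), (1, -1), (0, -1), (-1, -1), (-2, -1), (-2, -2), (-2, -3)])
Fold: move[8]->R => RRDLLLLDR (positions: [(0, 0), (1, 0), (2, 0), (2, -1), (1, -1), (0, -1), (-1, -1), (-2, -1), (-2, -2), (-1, -2)])
Fold: move[0]->D => DRDLLLLDR (positions: [(0, 0), (0, -1), (1, -1), (1, -2), (0, -2), (-1, -2), (-2, -2), (-3, -2), (-3, -3), (-2, -3)])

Answer: (0,0) (0,-1) (1,-1) (1,-2) (0,-2) (-1,-2) (-2,-2) (-3,-2) (-3,-3) (-2,-3)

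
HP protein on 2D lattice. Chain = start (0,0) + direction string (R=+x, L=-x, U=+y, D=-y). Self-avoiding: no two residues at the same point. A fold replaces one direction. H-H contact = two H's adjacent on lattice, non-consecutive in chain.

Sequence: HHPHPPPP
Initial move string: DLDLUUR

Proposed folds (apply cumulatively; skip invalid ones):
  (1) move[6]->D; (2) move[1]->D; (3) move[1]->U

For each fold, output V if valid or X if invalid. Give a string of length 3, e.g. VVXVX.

Answer: XXX

Derivation:
Initial: DLDLUUR -> [(0, 0), (0, -1), (-1, -1), (-1, -2), (-2, -2), (-2, -1), (-2, 0), (-1, 0)]
Fold 1: move[6]->D => DLDLUUD INVALID (collision), skipped
Fold 2: move[1]->D => DDDLUUR INVALID (collision), skipped
Fold 3: move[1]->U => DUDLUUR INVALID (collision), skipped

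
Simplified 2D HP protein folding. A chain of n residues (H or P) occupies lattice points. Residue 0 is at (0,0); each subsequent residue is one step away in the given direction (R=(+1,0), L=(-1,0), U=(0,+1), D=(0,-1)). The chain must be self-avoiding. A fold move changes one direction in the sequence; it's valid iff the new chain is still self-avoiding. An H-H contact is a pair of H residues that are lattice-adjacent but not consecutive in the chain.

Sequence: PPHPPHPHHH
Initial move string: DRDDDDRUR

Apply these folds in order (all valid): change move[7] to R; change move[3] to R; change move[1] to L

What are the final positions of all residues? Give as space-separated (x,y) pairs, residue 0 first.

Initial moves: DRDDDDRUR
Fold: move[7]->R => DRDDDDRRR (positions: [(0, 0), (0, -1), (1, -1), (1, -2), (1, -3), (1, -4), (1, -5), (2, -5), (3, -5), (4, -5)])
Fold: move[3]->R => DRDRDDRRR (positions: [(0, 0), (0, -1), (1, -1), (1, -2), (2, -2), (2, -3), (2, -4), (3, -4), (4, -4), (5, -4)])
Fold: move[1]->L => DLDRDDRRR (positions: [(0, 0), (0, -1), (-1, -1), (-1, -2), (0, -2), (0, -3), (0, -4), (1, -4), (2, -4), (3, -4)])

Answer: (0,0) (0,-1) (-1,-1) (-1,-2) (0,-2) (0,-3) (0,-4) (1,-4) (2,-4) (3,-4)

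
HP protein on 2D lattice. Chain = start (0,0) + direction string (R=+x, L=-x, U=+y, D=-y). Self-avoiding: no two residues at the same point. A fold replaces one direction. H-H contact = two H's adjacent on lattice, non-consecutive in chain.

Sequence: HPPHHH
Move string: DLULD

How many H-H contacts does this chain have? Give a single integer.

Answer: 1

Derivation:
Positions: [(0, 0), (0, -1), (-1, -1), (-1, 0), (-2, 0), (-2, -1)]
H-H contact: residue 0 @(0,0) - residue 3 @(-1, 0)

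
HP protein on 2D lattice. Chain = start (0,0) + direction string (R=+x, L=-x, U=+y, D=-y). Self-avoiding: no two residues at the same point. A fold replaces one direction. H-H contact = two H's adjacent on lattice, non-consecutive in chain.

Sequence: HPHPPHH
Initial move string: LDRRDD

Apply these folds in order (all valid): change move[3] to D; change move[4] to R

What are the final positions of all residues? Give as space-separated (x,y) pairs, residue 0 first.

Answer: (0,0) (-1,0) (-1,-1) (0,-1) (0,-2) (1,-2) (1,-3)

Derivation:
Initial moves: LDRRDD
Fold: move[3]->D => LDRDDD (positions: [(0, 0), (-1, 0), (-1, -1), (0, -1), (0, -2), (0, -3), (0, -4)])
Fold: move[4]->R => LDRDRD (positions: [(0, 0), (-1, 0), (-1, -1), (0, -1), (0, -2), (1, -2), (1, -3)])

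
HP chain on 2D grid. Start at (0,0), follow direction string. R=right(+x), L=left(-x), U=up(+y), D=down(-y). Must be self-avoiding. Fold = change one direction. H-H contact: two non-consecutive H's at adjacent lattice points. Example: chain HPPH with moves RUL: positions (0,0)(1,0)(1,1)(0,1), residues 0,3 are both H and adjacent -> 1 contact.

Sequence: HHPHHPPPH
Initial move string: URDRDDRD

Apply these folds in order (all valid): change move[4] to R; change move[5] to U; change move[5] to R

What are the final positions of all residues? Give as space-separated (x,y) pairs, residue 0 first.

Answer: (0,0) (0,1) (1,1) (1,0) (2,0) (3,0) (4,0) (5,0) (5,-1)

Derivation:
Initial moves: URDRDDRD
Fold: move[4]->R => URDRRDRD (positions: [(0, 0), (0, 1), (1, 1), (1, 0), (2, 0), (3, 0), (3, -1), (4, -1), (4, -2)])
Fold: move[5]->U => URDRRURD (positions: [(0, 0), (0, 1), (1, 1), (1, 0), (2, 0), (3, 0), (3, 1), (4, 1), (4, 0)])
Fold: move[5]->R => URDRRRRD (positions: [(0, 0), (0, 1), (1, 1), (1, 0), (2, 0), (3, 0), (4, 0), (5, 0), (5, -1)])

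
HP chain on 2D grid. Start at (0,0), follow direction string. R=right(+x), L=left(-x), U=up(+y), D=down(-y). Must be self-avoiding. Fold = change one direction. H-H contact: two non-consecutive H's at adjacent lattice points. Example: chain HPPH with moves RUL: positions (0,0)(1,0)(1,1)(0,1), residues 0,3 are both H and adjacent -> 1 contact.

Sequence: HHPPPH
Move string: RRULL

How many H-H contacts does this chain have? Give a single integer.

Answer: 1

Derivation:
Positions: [(0, 0), (1, 0), (2, 0), (2, 1), (1, 1), (0, 1)]
H-H contact: residue 0 @(0,0) - residue 5 @(0, 1)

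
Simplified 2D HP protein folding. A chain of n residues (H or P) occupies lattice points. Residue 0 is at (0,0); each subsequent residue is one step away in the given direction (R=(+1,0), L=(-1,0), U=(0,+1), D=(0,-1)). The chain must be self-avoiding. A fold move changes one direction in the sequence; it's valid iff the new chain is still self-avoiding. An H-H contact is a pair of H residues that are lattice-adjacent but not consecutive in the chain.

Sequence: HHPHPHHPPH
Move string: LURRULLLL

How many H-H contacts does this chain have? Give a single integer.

Positions: [(0, 0), (-1, 0), (-1, 1), (0, 1), (1, 1), (1, 2), (0, 2), (-1, 2), (-2, 2), (-3, 2)]
H-H contact: residue 0 @(0,0) - residue 3 @(0, 1)
H-H contact: residue 3 @(0,1) - residue 6 @(0, 2)

Answer: 2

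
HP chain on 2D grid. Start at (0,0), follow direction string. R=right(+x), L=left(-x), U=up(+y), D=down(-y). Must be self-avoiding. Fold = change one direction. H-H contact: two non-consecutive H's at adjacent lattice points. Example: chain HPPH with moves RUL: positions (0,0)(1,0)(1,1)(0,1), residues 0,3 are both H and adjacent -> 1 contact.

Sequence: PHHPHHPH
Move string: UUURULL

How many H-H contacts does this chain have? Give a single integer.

Answer: 0

Derivation:
Positions: [(0, 0), (0, 1), (0, 2), (0, 3), (1, 3), (1, 4), (0, 4), (-1, 4)]
No H-H contacts found.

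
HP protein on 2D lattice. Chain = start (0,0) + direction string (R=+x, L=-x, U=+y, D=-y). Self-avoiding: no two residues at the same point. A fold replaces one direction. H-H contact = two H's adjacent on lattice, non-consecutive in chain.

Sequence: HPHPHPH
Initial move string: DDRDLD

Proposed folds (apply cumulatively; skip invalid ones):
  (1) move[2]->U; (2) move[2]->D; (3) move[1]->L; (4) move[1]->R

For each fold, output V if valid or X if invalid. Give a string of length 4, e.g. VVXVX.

Answer: XVVV

Derivation:
Initial: DDRDLD -> [(0, 0), (0, -1), (0, -2), (1, -2), (1, -3), (0, -3), (0, -4)]
Fold 1: move[2]->U => DDUDLD INVALID (collision), skipped
Fold 2: move[2]->D => DDDDLD VALID
Fold 3: move[1]->L => DLDDLD VALID
Fold 4: move[1]->R => DRDDLD VALID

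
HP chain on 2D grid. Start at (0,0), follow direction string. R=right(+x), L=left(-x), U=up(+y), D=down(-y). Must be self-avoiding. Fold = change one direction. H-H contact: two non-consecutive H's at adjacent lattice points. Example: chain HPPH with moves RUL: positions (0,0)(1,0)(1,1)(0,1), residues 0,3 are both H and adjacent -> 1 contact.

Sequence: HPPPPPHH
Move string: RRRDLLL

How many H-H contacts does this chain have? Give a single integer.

Answer: 1

Derivation:
Positions: [(0, 0), (1, 0), (2, 0), (3, 0), (3, -1), (2, -1), (1, -1), (0, -1)]
H-H contact: residue 0 @(0,0) - residue 7 @(0, -1)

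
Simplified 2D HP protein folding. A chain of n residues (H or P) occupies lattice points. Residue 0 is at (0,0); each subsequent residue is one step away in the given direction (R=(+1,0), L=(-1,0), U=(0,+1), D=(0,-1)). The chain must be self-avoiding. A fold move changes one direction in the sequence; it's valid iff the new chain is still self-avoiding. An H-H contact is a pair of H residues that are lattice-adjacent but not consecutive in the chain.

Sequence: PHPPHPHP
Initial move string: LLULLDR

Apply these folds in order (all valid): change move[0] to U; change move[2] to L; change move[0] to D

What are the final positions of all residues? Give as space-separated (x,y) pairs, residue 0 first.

Initial moves: LLULLDR
Fold: move[0]->U => ULULLDR (positions: [(0, 0), (0, 1), (-1, 1), (-1, 2), (-2, 2), (-3, 2), (-3, 1), (-2, 1)])
Fold: move[2]->L => ULLLLDR (positions: [(0, 0), (0, 1), (-1, 1), (-2, 1), (-3, 1), (-4, 1), (-4, 0), (-3, 0)])
Fold: move[0]->D => DLLLLDR (positions: [(0, 0), (0, -1), (-1, -1), (-2, -1), (-3, -1), (-4, -1), (-4, -2), (-3, -2)])

Answer: (0,0) (0,-1) (-1,-1) (-2,-1) (-3,-1) (-4,-1) (-4,-2) (-3,-2)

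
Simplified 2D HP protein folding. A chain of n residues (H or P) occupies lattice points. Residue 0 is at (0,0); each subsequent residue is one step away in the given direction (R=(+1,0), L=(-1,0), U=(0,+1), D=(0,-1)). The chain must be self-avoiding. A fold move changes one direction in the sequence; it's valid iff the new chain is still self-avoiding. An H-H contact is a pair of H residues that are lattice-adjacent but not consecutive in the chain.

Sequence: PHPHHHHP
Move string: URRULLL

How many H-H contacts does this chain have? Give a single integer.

Answer: 1

Derivation:
Positions: [(0, 0), (0, 1), (1, 1), (2, 1), (2, 2), (1, 2), (0, 2), (-1, 2)]
H-H contact: residue 1 @(0,1) - residue 6 @(0, 2)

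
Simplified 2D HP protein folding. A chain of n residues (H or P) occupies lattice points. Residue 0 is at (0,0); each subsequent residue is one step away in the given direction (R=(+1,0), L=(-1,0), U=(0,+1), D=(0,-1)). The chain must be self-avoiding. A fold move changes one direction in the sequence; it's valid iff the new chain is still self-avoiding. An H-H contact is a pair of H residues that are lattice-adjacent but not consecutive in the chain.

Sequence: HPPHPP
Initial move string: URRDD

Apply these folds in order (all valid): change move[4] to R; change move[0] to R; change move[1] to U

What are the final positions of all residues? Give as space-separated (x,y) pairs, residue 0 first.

Answer: (0,0) (1,0) (1,1) (2,1) (2,0) (3,0)

Derivation:
Initial moves: URRDD
Fold: move[4]->R => URRDR (positions: [(0, 0), (0, 1), (1, 1), (2, 1), (2, 0), (3, 0)])
Fold: move[0]->R => RRRDR (positions: [(0, 0), (1, 0), (2, 0), (3, 0), (3, -1), (4, -1)])
Fold: move[1]->U => RURDR (positions: [(0, 0), (1, 0), (1, 1), (2, 1), (2, 0), (3, 0)])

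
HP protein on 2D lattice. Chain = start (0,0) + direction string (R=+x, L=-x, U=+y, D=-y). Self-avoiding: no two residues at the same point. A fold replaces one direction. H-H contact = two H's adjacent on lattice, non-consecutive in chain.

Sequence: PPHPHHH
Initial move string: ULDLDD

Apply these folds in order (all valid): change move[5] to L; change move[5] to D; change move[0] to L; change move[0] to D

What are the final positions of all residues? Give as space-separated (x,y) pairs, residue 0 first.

Initial moves: ULDLDD
Fold: move[5]->L => ULDLDL (positions: [(0, 0), (0, 1), (-1, 1), (-1, 0), (-2, 0), (-2, -1), (-3, -1)])
Fold: move[5]->D => ULDLDD (positions: [(0, 0), (0, 1), (-1, 1), (-1, 0), (-2, 0), (-2, -1), (-2, -2)])
Fold: move[0]->L => LLDLDD (positions: [(0, 0), (-1, 0), (-2, 0), (-2, -1), (-3, -1), (-3, -2), (-3, -3)])
Fold: move[0]->D => DLDLDD (positions: [(0, 0), (0, -1), (-1, -1), (-1, -2), (-2, -2), (-2, -3), (-2, -4)])

Answer: (0,0) (0,-1) (-1,-1) (-1,-2) (-2,-2) (-2,-3) (-2,-4)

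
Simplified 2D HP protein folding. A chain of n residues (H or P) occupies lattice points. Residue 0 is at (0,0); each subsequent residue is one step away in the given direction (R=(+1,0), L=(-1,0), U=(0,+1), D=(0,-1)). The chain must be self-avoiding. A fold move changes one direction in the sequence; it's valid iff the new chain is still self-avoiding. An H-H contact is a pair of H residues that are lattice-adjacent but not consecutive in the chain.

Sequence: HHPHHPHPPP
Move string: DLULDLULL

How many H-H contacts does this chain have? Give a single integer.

Positions: [(0, 0), (0, -1), (-1, -1), (-1, 0), (-2, 0), (-2, -1), (-3, -1), (-3, 0), (-4, 0), (-5, 0)]
H-H contact: residue 0 @(0,0) - residue 3 @(-1, 0)

Answer: 1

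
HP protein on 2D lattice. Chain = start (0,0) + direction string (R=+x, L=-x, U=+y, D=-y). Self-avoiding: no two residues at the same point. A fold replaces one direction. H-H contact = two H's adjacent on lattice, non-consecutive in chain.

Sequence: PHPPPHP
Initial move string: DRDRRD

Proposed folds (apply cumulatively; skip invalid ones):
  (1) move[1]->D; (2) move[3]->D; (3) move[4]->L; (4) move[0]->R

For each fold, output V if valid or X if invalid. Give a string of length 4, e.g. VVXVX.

Initial: DRDRRD -> [(0, 0), (0, -1), (1, -1), (1, -2), (2, -2), (3, -2), (3, -3)]
Fold 1: move[1]->D => DDDRRD VALID
Fold 2: move[3]->D => DDDDRD VALID
Fold 3: move[4]->L => DDDDLD VALID
Fold 4: move[0]->R => RDDDLD VALID

Answer: VVVV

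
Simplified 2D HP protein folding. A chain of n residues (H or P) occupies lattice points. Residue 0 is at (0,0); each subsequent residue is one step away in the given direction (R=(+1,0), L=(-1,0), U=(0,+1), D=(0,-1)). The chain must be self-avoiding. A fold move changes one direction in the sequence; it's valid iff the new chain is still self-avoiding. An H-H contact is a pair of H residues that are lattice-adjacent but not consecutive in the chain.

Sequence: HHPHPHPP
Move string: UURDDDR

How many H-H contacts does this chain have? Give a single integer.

Answer: 1

Derivation:
Positions: [(0, 0), (0, 1), (0, 2), (1, 2), (1, 1), (1, 0), (1, -1), (2, -1)]
H-H contact: residue 0 @(0,0) - residue 5 @(1, 0)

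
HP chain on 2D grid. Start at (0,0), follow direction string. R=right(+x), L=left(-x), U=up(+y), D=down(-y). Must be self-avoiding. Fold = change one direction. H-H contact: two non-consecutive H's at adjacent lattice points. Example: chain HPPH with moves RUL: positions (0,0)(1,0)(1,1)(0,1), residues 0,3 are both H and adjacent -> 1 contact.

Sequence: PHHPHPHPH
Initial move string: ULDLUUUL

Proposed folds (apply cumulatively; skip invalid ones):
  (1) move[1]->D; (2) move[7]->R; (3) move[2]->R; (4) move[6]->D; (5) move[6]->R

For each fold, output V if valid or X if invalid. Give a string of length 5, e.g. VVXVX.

Answer: XVXXV

Derivation:
Initial: ULDLUUUL -> [(0, 0), (0, 1), (-1, 1), (-1, 0), (-2, 0), (-2, 1), (-2, 2), (-2, 3), (-3, 3)]
Fold 1: move[1]->D => UDDLUUUL INVALID (collision), skipped
Fold 2: move[7]->R => ULDLUUUR VALID
Fold 3: move[2]->R => ULRLUUUR INVALID (collision), skipped
Fold 4: move[6]->D => ULDLUUDR INVALID (collision), skipped
Fold 5: move[6]->R => ULDLUURR VALID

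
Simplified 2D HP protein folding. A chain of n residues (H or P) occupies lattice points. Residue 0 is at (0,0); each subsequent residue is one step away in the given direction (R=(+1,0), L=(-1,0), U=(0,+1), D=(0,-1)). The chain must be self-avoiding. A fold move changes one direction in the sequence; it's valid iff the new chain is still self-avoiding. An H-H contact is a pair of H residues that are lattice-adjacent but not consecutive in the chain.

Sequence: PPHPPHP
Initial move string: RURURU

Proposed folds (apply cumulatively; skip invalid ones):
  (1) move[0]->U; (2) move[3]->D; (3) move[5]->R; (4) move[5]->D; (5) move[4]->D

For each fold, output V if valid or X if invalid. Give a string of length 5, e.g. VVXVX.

Initial: RURURU -> [(0, 0), (1, 0), (1, 1), (2, 1), (2, 2), (3, 2), (3, 3)]
Fold 1: move[0]->U => UURURU VALID
Fold 2: move[3]->D => UURDRU VALID
Fold 3: move[5]->R => UURDRR VALID
Fold 4: move[5]->D => UURDRD VALID
Fold 5: move[4]->D => UURDDD VALID

Answer: VVVVV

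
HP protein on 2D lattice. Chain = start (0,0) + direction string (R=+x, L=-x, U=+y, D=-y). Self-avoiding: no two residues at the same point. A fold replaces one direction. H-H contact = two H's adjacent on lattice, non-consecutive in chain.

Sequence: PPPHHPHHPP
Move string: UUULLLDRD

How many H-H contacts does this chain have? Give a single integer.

Positions: [(0, 0), (0, 1), (0, 2), (0, 3), (-1, 3), (-2, 3), (-3, 3), (-3, 2), (-2, 2), (-2, 1)]
No H-H contacts found.

Answer: 0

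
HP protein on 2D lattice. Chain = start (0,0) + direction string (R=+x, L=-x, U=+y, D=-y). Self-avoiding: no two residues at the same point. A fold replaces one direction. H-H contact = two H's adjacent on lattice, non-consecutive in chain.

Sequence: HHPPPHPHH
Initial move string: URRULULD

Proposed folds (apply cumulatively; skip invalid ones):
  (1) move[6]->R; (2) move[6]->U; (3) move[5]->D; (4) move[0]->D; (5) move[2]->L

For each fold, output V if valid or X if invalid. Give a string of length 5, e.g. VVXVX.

Answer: XXXXX

Derivation:
Initial: URRULULD -> [(0, 0), (0, 1), (1, 1), (2, 1), (2, 2), (1, 2), (1, 3), (0, 3), (0, 2)]
Fold 1: move[6]->R => URRULURD INVALID (collision), skipped
Fold 2: move[6]->U => URRULUUD INVALID (collision), skipped
Fold 3: move[5]->D => URRULDLD INVALID (collision), skipped
Fold 4: move[0]->D => DRRULULD INVALID (collision), skipped
Fold 5: move[2]->L => URLULULD INVALID (collision), skipped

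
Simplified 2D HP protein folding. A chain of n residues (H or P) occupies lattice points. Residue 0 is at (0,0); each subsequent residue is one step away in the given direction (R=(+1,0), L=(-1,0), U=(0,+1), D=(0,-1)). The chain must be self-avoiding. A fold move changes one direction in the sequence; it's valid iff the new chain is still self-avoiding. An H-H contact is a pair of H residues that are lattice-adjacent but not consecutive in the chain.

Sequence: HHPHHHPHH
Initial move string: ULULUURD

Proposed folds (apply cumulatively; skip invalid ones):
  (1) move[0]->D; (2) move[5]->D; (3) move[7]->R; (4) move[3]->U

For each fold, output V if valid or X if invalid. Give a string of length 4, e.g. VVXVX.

Initial: ULULUURD -> [(0, 0), (0, 1), (-1, 1), (-1, 2), (-2, 2), (-2, 3), (-2, 4), (-1, 4), (-1, 3)]
Fold 1: move[0]->D => DLULUURD VALID
Fold 2: move[5]->D => DLULUDRD INVALID (collision), skipped
Fold 3: move[7]->R => DLULUURR VALID
Fold 4: move[3]->U => DLUUUURR VALID

Answer: VXVV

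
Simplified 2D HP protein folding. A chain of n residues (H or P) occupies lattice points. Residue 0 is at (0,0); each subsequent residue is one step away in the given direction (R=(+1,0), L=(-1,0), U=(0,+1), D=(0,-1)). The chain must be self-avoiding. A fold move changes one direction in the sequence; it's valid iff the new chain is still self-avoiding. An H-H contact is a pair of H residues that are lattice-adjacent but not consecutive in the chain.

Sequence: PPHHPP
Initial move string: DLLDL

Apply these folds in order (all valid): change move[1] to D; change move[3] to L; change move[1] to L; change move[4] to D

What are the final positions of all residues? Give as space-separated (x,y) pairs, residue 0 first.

Answer: (0,0) (0,-1) (-1,-1) (-2,-1) (-3,-1) (-3,-2)

Derivation:
Initial moves: DLLDL
Fold: move[1]->D => DDLDL (positions: [(0, 0), (0, -1), (0, -2), (-1, -2), (-1, -3), (-2, -3)])
Fold: move[3]->L => DDLLL (positions: [(0, 0), (0, -1), (0, -2), (-1, -2), (-2, -2), (-3, -2)])
Fold: move[1]->L => DLLLL (positions: [(0, 0), (0, -1), (-1, -1), (-2, -1), (-3, -1), (-4, -1)])
Fold: move[4]->D => DLLLD (positions: [(0, 0), (0, -1), (-1, -1), (-2, -1), (-3, -1), (-3, -2)])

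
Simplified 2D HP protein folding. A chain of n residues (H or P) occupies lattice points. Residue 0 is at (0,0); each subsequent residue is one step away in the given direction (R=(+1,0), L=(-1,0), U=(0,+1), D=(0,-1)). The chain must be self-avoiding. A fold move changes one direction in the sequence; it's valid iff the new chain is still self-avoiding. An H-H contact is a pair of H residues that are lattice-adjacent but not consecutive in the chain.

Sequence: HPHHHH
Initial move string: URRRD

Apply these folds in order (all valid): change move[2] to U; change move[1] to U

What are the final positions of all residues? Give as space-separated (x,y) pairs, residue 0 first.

Initial moves: URRRD
Fold: move[2]->U => URURD (positions: [(0, 0), (0, 1), (1, 1), (1, 2), (2, 2), (2, 1)])
Fold: move[1]->U => UUURD (positions: [(0, 0), (0, 1), (0, 2), (0, 3), (1, 3), (1, 2)])

Answer: (0,0) (0,1) (0,2) (0,3) (1,3) (1,2)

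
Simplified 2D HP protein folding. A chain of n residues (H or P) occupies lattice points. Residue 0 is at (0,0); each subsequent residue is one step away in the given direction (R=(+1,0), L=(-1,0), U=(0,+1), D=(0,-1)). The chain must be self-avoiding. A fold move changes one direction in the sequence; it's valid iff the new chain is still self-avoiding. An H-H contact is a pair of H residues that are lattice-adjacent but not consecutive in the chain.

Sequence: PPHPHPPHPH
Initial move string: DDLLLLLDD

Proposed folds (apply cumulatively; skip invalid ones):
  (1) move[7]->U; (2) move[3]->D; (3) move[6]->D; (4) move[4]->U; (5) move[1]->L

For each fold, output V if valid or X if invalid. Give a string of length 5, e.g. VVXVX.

Initial: DDLLLLLDD -> [(0, 0), (0, -1), (0, -2), (-1, -2), (-2, -2), (-3, -2), (-4, -2), (-5, -2), (-5, -3), (-5, -4)]
Fold 1: move[7]->U => DDLLLLLUD INVALID (collision), skipped
Fold 2: move[3]->D => DDLDLLLDD VALID
Fold 3: move[6]->D => DDLDLLDDD VALID
Fold 4: move[4]->U => DDLDULDDD INVALID (collision), skipped
Fold 5: move[1]->L => DLLDLLDDD VALID

Answer: XVVXV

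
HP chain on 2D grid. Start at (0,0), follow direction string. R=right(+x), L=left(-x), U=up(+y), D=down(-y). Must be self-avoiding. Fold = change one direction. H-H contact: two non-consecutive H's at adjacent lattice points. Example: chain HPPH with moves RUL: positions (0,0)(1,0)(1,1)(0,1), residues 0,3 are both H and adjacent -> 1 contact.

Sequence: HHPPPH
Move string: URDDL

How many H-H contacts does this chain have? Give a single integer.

Positions: [(0, 0), (0, 1), (1, 1), (1, 0), (1, -1), (0, -1)]
H-H contact: residue 0 @(0,0) - residue 5 @(0, -1)

Answer: 1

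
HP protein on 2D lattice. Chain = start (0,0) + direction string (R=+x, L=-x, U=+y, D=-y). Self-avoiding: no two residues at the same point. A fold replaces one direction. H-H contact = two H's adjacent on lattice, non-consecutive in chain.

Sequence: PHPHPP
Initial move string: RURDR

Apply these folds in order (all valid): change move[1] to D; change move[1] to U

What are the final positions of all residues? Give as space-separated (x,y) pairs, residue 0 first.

Initial moves: RURDR
Fold: move[1]->D => RDRDR (positions: [(0, 0), (1, 0), (1, -1), (2, -1), (2, -2), (3, -2)])
Fold: move[1]->U => RURDR (positions: [(0, 0), (1, 0), (1, 1), (2, 1), (2, 0), (3, 0)])

Answer: (0,0) (1,0) (1,1) (2,1) (2,0) (3,0)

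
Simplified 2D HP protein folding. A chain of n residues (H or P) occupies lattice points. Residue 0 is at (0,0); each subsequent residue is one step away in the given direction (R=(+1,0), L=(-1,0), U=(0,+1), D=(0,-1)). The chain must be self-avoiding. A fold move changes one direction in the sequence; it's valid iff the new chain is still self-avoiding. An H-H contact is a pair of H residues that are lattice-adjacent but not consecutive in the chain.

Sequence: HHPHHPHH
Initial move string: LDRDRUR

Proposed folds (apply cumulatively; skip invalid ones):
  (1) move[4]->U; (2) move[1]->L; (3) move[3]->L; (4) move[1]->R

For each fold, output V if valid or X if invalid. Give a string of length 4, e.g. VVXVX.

Answer: XXXX

Derivation:
Initial: LDRDRUR -> [(0, 0), (-1, 0), (-1, -1), (0, -1), (0, -2), (1, -2), (1, -1), (2, -1)]
Fold 1: move[4]->U => LDRDUUR INVALID (collision), skipped
Fold 2: move[1]->L => LLRDRUR INVALID (collision), skipped
Fold 3: move[3]->L => LDRLRUR INVALID (collision), skipped
Fold 4: move[1]->R => LRRDRUR INVALID (collision), skipped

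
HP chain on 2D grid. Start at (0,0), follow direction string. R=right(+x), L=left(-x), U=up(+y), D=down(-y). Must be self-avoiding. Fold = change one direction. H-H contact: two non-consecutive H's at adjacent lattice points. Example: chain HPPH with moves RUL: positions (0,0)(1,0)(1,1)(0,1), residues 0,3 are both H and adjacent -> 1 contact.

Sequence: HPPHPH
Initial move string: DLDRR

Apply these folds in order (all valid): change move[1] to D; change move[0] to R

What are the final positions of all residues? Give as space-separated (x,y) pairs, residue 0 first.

Initial moves: DLDRR
Fold: move[1]->D => DDDRR (positions: [(0, 0), (0, -1), (0, -2), (0, -3), (1, -3), (2, -3)])
Fold: move[0]->R => RDDRR (positions: [(0, 0), (1, 0), (1, -1), (1, -2), (2, -2), (3, -2)])

Answer: (0,0) (1,0) (1,-1) (1,-2) (2,-2) (3,-2)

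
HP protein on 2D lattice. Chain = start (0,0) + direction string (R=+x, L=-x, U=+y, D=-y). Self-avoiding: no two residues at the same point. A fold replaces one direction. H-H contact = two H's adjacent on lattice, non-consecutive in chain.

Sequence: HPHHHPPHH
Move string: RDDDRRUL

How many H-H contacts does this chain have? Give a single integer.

Answer: 1

Derivation:
Positions: [(0, 0), (1, 0), (1, -1), (1, -2), (1, -3), (2, -3), (3, -3), (3, -2), (2, -2)]
H-H contact: residue 3 @(1,-2) - residue 8 @(2, -2)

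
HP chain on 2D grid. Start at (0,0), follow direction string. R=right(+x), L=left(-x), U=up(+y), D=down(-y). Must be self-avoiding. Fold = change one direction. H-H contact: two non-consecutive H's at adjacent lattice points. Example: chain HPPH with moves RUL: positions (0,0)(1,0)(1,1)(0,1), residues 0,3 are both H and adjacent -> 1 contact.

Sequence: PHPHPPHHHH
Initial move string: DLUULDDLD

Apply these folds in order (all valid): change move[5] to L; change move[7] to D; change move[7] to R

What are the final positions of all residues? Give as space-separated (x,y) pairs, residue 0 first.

Initial moves: DLUULDDLD
Fold: move[5]->L => DLUULLDLD (positions: [(0, 0), (0, -1), (-1, -1), (-1, 0), (-1, 1), (-2, 1), (-3, 1), (-3, 0), (-4, 0), (-4, -1)])
Fold: move[7]->D => DLUULLDDD (positions: [(0, 0), (0, -1), (-1, -1), (-1, 0), (-1, 1), (-2, 1), (-3, 1), (-3, 0), (-3, -1), (-3, -2)])
Fold: move[7]->R => DLUULLDRD (positions: [(0, 0), (0, -1), (-1, -1), (-1, 0), (-1, 1), (-2, 1), (-3, 1), (-3, 0), (-2, 0), (-2, -1)])

Answer: (0,0) (0,-1) (-1,-1) (-1,0) (-1,1) (-2,1) (-3,1) (-3,0) (-2,0) (-2,-1)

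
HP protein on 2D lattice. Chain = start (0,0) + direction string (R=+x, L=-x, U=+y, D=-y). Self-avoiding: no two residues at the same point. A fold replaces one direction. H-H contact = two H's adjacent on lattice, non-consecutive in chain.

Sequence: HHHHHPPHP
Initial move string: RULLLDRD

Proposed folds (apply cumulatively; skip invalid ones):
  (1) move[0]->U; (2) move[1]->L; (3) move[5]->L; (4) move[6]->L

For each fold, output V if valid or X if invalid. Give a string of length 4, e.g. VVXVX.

Initial: RULLLDRD -> [(0, 0), (1, 0), (1, 1), (0, 1), (-1, 1), (-2, 1), (-2, 0), (-1, 0), (-1, -1)]
Fold 1: move[0]->U => UULLLDRD VALID
Fold 2: move[1]->L => ULLLLDRD VALID
Fold 3: move[5]->L => ULLLLLRD INVALID (collision), skipped
Fold 4: move[6]->L => ULLLLDLD VALID

Answer: VVXV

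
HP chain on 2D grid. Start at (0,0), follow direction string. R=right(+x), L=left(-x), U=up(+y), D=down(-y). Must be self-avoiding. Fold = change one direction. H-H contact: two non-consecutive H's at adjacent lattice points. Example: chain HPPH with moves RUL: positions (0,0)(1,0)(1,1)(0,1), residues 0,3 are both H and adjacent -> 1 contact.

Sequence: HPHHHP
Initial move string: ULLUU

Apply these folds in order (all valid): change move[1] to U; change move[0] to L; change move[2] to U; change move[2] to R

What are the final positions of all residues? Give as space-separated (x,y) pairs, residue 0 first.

Initial moves: ULLUU
Fold: move[1]->U => UULUU (positions: [(0, 0), (0, 1), (0, 2), (-1, 2), (-1, 3), (-1, 4)])
Fold: move[0]->L => LULUU (positions: [(0, 0), (-1, 0), (-1, 1), (-2, 1), (-2, 2), (-2, 3)])
Fold: move[2]->U => LUUUU (positions: [(0, 0), (-1, 0), (-1, 1), (-1, 2), (-1, 3), (-1, 4)])
Fold: move[2]->R => LURUU (positions: [(0, 0), (-1, 0), (-1, 1), (0, 1), (0, 2), (0, 3)])

Answer: (0,0) (-1,0) (-1,1) (0,1) (0,2) (0,3)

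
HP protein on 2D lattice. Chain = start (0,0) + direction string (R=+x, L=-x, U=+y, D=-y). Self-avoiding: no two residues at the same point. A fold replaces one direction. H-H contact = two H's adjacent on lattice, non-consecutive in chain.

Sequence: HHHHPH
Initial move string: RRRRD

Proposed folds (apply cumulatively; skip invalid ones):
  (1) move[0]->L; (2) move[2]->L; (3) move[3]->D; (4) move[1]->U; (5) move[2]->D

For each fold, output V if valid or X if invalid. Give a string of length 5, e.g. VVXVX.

Initial: RRRRD -> [(0, 0), (1, 0), (2, 0), (3, 0), (4, 0), (4, -1)]
Fold 1: move[0]->L => LRRRD INVALID (collision), skipped
Fold 2: move[2]->L => RRLRD INVALID (collision), skipped
Fold 3: move[3]->D => RRRDD VALID
Fold 4: move[1]->U => RURDD VALID
Fold 5: move[2]->D => RUDDD INVALID (collision), skipped

Answer: XXVVX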